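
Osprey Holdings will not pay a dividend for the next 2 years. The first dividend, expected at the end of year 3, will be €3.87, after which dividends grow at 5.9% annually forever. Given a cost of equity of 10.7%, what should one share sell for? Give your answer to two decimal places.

Deferred-dividend DDM. At t=2 the remaining stream is a growing perpetuity with first payment D_3 = 3.87.
V_2 = D_3/(r−g) = 3.87/(0.107−0.059) = 80.6250
P₀ = V_2/(1+r)^2 = 80.6250/(1+0.107)^2 = 65.7922

€65.79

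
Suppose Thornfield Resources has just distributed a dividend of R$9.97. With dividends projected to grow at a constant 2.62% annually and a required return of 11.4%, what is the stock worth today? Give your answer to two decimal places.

R$116.53

Gordon growth model: P₀ = D₁/(r − g). D₁ = 9.97 × (1 + 0.0262) = 10.2312.
P₀ = 10.2312 / (0.114 − 0.0262) = 10.2312 / 0.0878 = 116.5286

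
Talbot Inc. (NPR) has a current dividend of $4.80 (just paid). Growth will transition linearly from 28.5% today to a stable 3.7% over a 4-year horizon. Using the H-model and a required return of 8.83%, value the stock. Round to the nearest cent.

H-model: P₀ = D₀[(1+g_L) + H(g_S−g_L)]/(r−g_L), with H = 4/2 = 2.
P₀ = 4.80 × [(1+0.037) + 2×(0.285−0.037)] / (0.0883−0.037)
   = 4.80 × 1.5330 / 0.0513 = 143.4386

$143.44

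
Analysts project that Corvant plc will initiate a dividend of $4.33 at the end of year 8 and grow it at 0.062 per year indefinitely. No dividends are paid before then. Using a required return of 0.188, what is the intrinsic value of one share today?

$10.29

Deferred-dividend DDM. At t=7 the remaining stream is a growing perpetuity with first payment D_8 = 4.33.
V_7 = D_8/(r−g) = 4.33/(0.188−0.062) = 34.3651
P₀ = V_7/(1+r)^7 = 34.3651/(1+0.188)^7 = 10.2897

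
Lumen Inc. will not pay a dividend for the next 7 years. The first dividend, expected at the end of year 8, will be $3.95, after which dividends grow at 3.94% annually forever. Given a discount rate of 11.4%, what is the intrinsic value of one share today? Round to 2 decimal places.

$24.87

Deferred-dividend DDM. At t=7 the remaining stream is a growing perpetuity with first payment D_8 = 3.95.
V_7 = D_8/(r−g) = 3.95/(0.114−0.0394) = 52.9491
P₀ = V_7/(1+r)^7 = 52.9491/(1+0.114)^7 = 24.8692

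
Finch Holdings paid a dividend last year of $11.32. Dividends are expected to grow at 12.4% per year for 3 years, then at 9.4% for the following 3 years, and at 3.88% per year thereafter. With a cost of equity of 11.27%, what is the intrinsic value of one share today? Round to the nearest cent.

Three-stage DDM. Project D₁…D_6; terminal Gordon value at t=6 with g = 0.0388; discount at r = 0.1127.
D_1 = 12.7237
D_2 = 14.3014
D_3 = 16.0748
D_4 = 17.5858
D_5 = 19.2389
D_6 = 21.0473
TV_6 = 21.8640/(0.1127−0.0388) = 295.8590
P₀ = Σ Dₜ/(1+r)ᵗ + TV_6/(1+r)^6 = 224.3855

$224.39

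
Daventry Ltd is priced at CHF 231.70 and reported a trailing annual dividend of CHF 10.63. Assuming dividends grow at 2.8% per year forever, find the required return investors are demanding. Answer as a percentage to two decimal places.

Rearranging the constant-growth DDM: r = D₁/P₀ + g.
D₁ = 10.63 × (1 + 0.028) = 10.9276.
r = 10.9276 / 231.70 + 0.028 = 0.04716 + 0.028 = 0.07516

7.52%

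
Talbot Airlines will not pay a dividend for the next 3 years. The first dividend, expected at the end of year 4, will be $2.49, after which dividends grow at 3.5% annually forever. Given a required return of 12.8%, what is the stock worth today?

Deferred-dividend DDM. At t=3 the remaining stream is a growing perpetuity with first payment D_4 = 2.49.
V_3 = D_4/(r−g) = 2.49/(0.128−0.035) = 26.7742
P₀ = V_3/(1+r)^3 = 26.7742/(1+0.128)^3 = 18.6547

$18.65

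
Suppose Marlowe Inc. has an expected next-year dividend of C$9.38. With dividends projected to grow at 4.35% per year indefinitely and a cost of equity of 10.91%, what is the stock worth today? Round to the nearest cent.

Gordon growth model: P₀ = D₁/(r − g), with D₁ = 9.38 given directly.
P₀ = 9.3800 / (0.1091 − 0.0435) = 9.3800 / 0.0656 = 142.9878

C$142.99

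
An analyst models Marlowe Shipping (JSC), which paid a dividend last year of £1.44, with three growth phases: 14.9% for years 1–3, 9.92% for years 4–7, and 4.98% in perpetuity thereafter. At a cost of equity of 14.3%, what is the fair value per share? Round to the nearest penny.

Three-stage DDM. Project D₁…D_7; terminal Gordon value at t=7 with g = 0.0498; discount at r = 0.143.
D_1 = 1.6546
D_2 = 1.9011
D_3 = 2.1844
D_4 = 2.4010
D_5 = 2.6392
D_6 = 2.9010
D_7 = 3.1888
TV_7 = 3.3476/(0.143−0.0498) = 35.9187
P₀ = Σ Dₜ/(1+r)ᵗ + TV_7/(1+r)^7 = 23.7700

£23.77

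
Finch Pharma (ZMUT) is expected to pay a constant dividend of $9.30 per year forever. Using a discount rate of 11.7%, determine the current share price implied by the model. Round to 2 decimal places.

Zero-growth DDM (perpetuity): P₀ = D/r = 9.30 / 0.117 = 79.4872

$79.49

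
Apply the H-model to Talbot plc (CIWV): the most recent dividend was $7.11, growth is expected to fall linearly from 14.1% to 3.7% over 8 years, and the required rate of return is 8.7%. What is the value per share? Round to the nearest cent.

H-model: P₀ = D₀[(1+g_L) + H(g_S−g_L)]/(r−g_L), with H = 8/2 = 4.
P₀ = 7.11 × [(1+0.037) + 4×(0.141−0.037)] / (0.087−0.037)
   = 7.11 × 1.4530 / 0.05 = 206.6166

$206.62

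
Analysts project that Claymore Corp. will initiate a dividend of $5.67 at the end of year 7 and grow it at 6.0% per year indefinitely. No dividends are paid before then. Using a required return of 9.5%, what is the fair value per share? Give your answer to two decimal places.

Deferred-dividend DDM. At t=6 the remaining stream is a growing perpetuity with first payment D_7 = 5.67.
V_6 = D_7/(r−g) = 5.67/(0.095−0.06) = 162.0000
P₀ = V_6/(1+r)^6 = 162.0000/(1+0.095)^6 = 93.9789

$93.98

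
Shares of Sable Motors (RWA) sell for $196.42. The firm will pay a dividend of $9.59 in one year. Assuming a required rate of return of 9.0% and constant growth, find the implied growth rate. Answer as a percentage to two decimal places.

4.12%

From P₀ = D₁/(r − g), the implied growth is g = r − D₁/P₀.
g = 0.09 − 9.59/196.42 = 0.09 − 0.04882 = 0.04118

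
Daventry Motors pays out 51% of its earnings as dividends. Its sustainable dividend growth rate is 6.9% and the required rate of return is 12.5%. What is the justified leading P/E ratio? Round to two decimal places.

9.11

Justified leading P/E = b/(r−g) = 0.51/(0.125−0.069) = 9.1071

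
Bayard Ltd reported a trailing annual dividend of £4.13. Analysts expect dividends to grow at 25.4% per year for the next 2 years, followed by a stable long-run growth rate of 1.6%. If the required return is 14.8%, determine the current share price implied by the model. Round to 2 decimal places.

Two-stage DDM. Project D₁…D_2 at 0.254, terminal growth 0.016, discount at r = 0.148.
D_1 = 5.1790
D_2 = 6.4945
Terminal value at t=2: TV = D_3/(r−g) = 6.5984/(0.148−0.016) = 49.9879
P₀ = 5.1790/(1+0.148)^1 + 6.4945/(1+0.148)^2 + 49.9879/(1+0.148)^2 = 47.3691

£47.37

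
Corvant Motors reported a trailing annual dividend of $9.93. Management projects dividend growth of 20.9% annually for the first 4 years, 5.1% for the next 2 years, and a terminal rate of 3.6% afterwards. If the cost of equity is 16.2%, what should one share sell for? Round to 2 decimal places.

$142.22

Three-stage DDM. Project D₁…D_6; terminal Gordon value at t=6 with g = 0.036; discount at r = 0.162.
D_1 = 12.0054
D_2 = 14.5145
D_3 = 17.5480
D_4 = 21.2156
D_5 = 22.2976
D_6 = 23.4347
TV_6 = 24.2784/(0.162−0.036) = 192.6855
P₀ = Σ Dₜ/(1+r)ᵗ + TV_6/(1+r)^6 = 142.2201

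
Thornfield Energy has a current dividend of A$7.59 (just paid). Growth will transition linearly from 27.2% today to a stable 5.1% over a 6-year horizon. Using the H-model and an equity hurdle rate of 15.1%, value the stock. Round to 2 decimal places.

H-model: P₀ = D₀[(1+g_L) + H(g_S−g_L)]/(r−g_L), with H = 6/2 = 3.
P₀ = 7.59 × [(1+0.051) + 3×(0.272−0.051)] / (0.151−0.051)
   = 7.59 × 1.7140 / 0.1 = 130.0926

A$130.09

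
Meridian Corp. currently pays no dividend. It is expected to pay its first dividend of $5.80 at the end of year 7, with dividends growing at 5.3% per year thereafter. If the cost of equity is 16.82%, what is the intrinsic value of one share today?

$19.81

Deferred-dividend DDM. At t=6 the remaining stream is a growing perpetuity with first payment D_7 = 5.80.
V_6 = D_7/(r−g) = 5.80/(0.1682−0.053) = 50.3472
P₀ = V_6/(1+r)^6 = 50.3472/(1+0.1682)^6 = 19.8094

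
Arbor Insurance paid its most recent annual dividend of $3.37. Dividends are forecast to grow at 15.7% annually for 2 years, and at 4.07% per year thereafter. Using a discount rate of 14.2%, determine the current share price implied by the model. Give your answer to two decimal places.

Two-stage DDM. Project D₁…D_2 at 0.157, terminal growth 0.0407, discount at r = 0.142.
D_1 = 3.8991
D_2 = 4.5112
Terminal value at t=2: TV = D_3/(r−g) = 4.6949/(0.142−0.0407) = 46.3461
P₀ = 3.8991/(1+0.142)^1 + 4.5112/(1+0.142)^2 + 46.3461/(1+0.142)^2 = 42.4104

$42.41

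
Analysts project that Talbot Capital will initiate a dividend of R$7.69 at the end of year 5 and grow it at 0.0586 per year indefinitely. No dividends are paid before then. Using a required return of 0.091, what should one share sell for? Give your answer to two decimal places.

R$167.53

Deferred-dividend DDM. At t=4 the remaining stream is a growing perpetuity with first payment D_5 = 7.69.
V_4 = D_5/(r−g) = 7.69/(0.091−0.0586) = 237.3457
P₀ = V_4/(1+r)^4 = 237.3457/(1+0.091)^4 = 167.5260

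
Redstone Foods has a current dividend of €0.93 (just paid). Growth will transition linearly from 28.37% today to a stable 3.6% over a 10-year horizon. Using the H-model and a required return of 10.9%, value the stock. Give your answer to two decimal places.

H-model: P₀ = D₀[(1+g_L) + H(g_S−g_L)]/(r−g_L), with H = 10/2 = 5.
P₀ = 0.93 × [(1+0.036) + 5×(0.2837−0.036)] / (0.109−0.036)
   = 0.93 × 2.2745 / 0.073 = 28.9765

€28.98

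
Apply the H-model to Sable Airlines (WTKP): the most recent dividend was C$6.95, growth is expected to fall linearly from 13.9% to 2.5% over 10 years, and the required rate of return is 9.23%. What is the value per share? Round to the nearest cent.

C$164.71

H-model: P₀ = D₀[(1+g_L) + H(g_S−g_L)]/(r−g_L), with H = 10/2 = 5.
P₀ = 6.95 × [(1+0.025) + 5×(0.139−0.025)] / (0.0923−0.025)
   = 6.95 × 1.5950 / 0.0673 = 164.7140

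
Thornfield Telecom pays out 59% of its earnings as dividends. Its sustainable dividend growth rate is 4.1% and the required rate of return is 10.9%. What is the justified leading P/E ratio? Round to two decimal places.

8.68

Justified leading P/E = b/(r−g) = 0.59/(0.109−0.041) = 8.6765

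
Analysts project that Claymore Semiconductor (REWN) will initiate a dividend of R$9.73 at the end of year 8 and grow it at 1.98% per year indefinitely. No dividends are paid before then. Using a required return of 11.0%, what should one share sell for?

Deferred-dividend DDM. At t=7 the remaining stream is a growing perpetuity with first payment D_8 = 9.73.
V_7 = D_8/(r−g) = 9.73/(0.11−0.0198) = 107.8714
P₀ = V_7/(1+r)^7 = 107.8714/(1+0.11)^7 = 51.9572

R$51.96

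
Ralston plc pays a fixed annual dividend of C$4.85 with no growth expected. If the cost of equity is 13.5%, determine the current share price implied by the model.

C$35.93

Zero-growth DDM (perpetuity): P₀ = D/r = 4.85 / 0.135 = 35.9259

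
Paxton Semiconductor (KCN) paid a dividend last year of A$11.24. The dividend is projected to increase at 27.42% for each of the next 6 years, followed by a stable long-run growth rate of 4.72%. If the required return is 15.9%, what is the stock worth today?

Two-stage DDM. Project D₁…D_6 at 0.2742, terminal growth 0.0472, discount at r = 0.159.
D_1 = 14.3220
D_2 = 18.2491
D_3 = 23.2530
D_4 = 29.6290
D_5 = 37.7532
D_6 = 48.1052
Terminal value at t=6: TV = D_7/(r−g) = 50.3758/(0.159−0.0472) = 450.5881
P₀ = 14.3220/(1+0.159)^1 + 18.2491/(1+0.159)^2 + 23.2530/(1+0.159)^3 + 29.6290/(1+0.159)^4 + 37.7532/(1+0.159)^5 + 48.1052/(1+0.159)^6 + 450.5881/(1+0.159)^6 = 281.0981

A$281.10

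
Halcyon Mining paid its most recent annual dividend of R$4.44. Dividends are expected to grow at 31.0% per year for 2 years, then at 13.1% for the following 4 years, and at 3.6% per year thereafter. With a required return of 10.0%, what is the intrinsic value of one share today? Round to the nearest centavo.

Three-stage DDM. Project D₁…D_6; terminal Gordon value at t=6 with g = 0.036; discount at r = 0.1.
D_1 = 5.8164
D_2 = 7.6195
D_3 = 8.6176
D_4 = 9.7465
D_5 = 11.0233
D_6 = 12.4674
TV_6 = 12.9162/(0.1−0.036) = 201.8161
P₀ = Σ Dₜ/(1+r)ᵗ + TV_6/(1+r)^6 = 152.5184

R$152.52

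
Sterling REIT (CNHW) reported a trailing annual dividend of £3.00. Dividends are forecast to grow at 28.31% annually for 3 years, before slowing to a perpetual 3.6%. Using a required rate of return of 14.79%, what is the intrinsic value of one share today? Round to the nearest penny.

Two-stage DDM. Project D₁…D_3 at 0.2831, terminal growth 0.036, discount at r = 0.1479.
D_1 = 3.8493
D_2 = 4.9390
D_3 = 6.3373
Terminal value at t=3: TV = D_4/(r−g) = 6.5654/(0.1479−0.036) = 58.6722
P₀ = 3.8493/(1+0.1479)^1 + 4.9390/(1+0.1479)^2 + 6.3373/(1+0.1479)^3 + 58.6722/(1+0.1479)^3 = 50.0815

£50.08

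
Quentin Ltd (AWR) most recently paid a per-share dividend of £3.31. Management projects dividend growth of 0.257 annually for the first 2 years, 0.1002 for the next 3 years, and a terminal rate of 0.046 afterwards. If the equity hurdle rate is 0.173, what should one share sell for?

£43.23

Three-stage DDM. Project D₁…D_5; terminal Gordon value at t=5 with g = 0.046; discount at r = 0.173.
D_1 = 4.1607
D_2 = 5.2300
D_3 = 5.7540
D_4 = 6.3306
D_5 = 6.9649
TV_5 = 7.2853/(0.173−0.046) = 57.3643
P₀ = Σ Dₜ/(1+r)ᵗ + TV_5/(1+r)^5 = 43.2250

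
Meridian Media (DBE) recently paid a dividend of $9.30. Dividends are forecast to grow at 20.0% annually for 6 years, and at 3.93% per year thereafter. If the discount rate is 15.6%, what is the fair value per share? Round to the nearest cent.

Two-stage DDM. Project D₁…D_6 at 0.2, terminal growth 0.0393, discount at r = 0.156.
D_1 = 11.1600
D_2 = 13.3920
D_3 = 16.0704
D_4 = 19.2845
D_5 = 23.1414
D_6 = 27.7697
Terminal value at t=6: TV = D_7/(r−g) = 28.8610/(0.156−0.0393) = 247.3093
P₀ = 11.1600/(1+0.156)^1 + 13.3920/(1+0.156)^2 + 16.0704/(1+0.156)^3 + 19.2845/(1+0.156)^4 + 23.1414/(1+0.156)^5 + 27.7697/(1+0.156)^6 + 247.3093/(1+0.156)^6 = 167.3554

$167.36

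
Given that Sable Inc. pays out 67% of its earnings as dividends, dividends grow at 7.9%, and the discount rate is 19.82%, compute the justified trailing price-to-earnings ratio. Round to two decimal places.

Justified trailing P/E = b(1+g)/(r−g) = 0.67×(1+0.079)/(0.1982−0.079) = 6.0648

6.06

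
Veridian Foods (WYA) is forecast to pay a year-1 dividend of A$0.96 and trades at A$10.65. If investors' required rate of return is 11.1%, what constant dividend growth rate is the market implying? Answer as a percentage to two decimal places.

From P₀ = D₁/(r − g), the implied growth is g = r − D₁/P₀.
g = 0.111 − 0.96/10.65 = 0.111 − 0.09014 = 0.02086

2.09%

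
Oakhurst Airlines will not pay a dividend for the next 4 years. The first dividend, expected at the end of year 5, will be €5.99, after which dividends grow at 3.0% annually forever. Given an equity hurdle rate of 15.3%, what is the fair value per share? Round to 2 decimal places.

Deferred-dividend DDM. At t=4 the remaining stream is a growing perpetuity with first payment D_5 = 5.99.
V_4 = D_5/(r−g) = 5.99/(0.153−0.03) = 48.6992
P₀ = V_4/(1+r)^4 = 48.6992/(1+0.153)^4 = 27.5553

€27.56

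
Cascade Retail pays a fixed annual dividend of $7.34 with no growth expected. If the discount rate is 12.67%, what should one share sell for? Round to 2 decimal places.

Zero-growth DDM (perpetuity): P₀ = D/r = 7.34 / 0.1267 = 57.9321

$57.93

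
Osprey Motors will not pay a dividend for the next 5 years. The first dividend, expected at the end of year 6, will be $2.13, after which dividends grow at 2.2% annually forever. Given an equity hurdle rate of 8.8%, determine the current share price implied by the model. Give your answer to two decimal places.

Deferred-dividend DDM. At t=5 the remaining stream is a growing perpetuity with first payment D_6 = 2.13.
V_5 = D_6/(r−g) = 2.13/(0.088−0.022) = 32.2727
P₀ = V_5/(1+r)^5 = 32.2727/(1+0.088)^5 = 21.1686

$21.17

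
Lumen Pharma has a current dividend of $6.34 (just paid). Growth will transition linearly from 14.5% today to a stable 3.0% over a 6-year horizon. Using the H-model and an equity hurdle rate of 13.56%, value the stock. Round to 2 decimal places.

H-model: P₀ = D₀[(1+g_L) + H(g_S−g_L)]/(r−g_L), with H = 6/2 = 3.
P₀ = 6.34 × [(1+0.03) + 3×(0.145−0.03)] / (0.1356−0.03)
   = 6.34 × 1.3750 / 0.1056 = 82.5521

$82.55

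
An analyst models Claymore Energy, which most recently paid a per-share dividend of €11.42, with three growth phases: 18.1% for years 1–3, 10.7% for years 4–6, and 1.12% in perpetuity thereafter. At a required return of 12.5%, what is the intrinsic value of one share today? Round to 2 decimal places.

Three-stage DDM. Project D₁…D_6; terminal Gordon value at t=6 with g = 0.0112; discount at r = 0.125.
D_1 = 13.4870
D_2 = 15.9282
D_3 = 18.8112
D_4 = 20.8240
D_5 = 23.0521
D_6 = 25.5187
TV_6 = 25.8045/(0.125−0.0112) = 226.7532
P₀ = Σ Dₜ/(1+r)ᵗ + TV_6/(1+r)^6 = 188.0162

€188.02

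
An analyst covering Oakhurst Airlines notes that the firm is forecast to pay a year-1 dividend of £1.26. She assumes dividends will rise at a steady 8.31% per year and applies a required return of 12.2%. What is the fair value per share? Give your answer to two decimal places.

Gordon growth model: P₀ = D₁/(r − g), with D₁ = 1.26 given directly.
P₀ = 1.2600 / (0.122 − 0.0831) = 1.2600 / 0.0389 = 32.3907

£32.39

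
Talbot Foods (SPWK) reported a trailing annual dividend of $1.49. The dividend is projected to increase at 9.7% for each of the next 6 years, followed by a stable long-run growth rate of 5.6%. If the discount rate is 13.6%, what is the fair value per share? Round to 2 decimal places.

Two-stage DDM. Project D₁…D_6 at 0.097, terminal growth 0.056, discount at r = 0.136.
D_1 = 1.6345
D_2 = 1.7931
D_3 = 1.9670
D_4 = 2.1578
D_5 = 2.3671
D_6 = 2.5967
Terminal value at t=6: TV = D_7/(r−g) = 2.7421/(0.136−0.056) = 34.2768
P₀ = 1.6345/(1+0.136)^1 + 1.7931/(1+0.136)^2 + 1.9670/(1+0.136)^3 + 2.1578/(1+0.136)^4 + 2.3671/(1+0.136)^5 + 2.5967/(1+0.136)^6 + 34.2768/(1+0.136)^6 = 23.8741

$23.87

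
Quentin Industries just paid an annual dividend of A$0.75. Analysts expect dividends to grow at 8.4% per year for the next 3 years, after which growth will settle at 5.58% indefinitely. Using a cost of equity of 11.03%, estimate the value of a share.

Two-stage DDM. Project D₁…D_3 at 0.084, terminal growth 0.0558, discount at r = 0.1103.
D_1 = 0.8130
D_2 = 0.8813
D_3 = 0.9553
Terminal value at t=3: TV = D_4/(r−g) = 1.0086/(0.1103−0.0558) = 18.5069
P₀ = 0.8130/(1+0.1103)^1 + 0.8813/(1+0.1103)^2 + 0.9553/(1+0.1103)^3 + 18.5069/(1+0.1103)^3 = 15.6662

A$15.67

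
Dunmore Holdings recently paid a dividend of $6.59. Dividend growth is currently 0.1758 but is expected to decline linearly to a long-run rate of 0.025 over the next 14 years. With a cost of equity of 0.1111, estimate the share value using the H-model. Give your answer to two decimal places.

$159.25

H-model: P₀ = D₀[(1+g_L) + H(g_S−g_L)]/(r−g_L), with H = 14/2 = 7.
P₀ = 6.59 × [(1+0.025) + 7×(0.1758−0.025)] / (0.1111−0.025)
   = 6.59 × 2.0806 / 0.0861 = 159.2469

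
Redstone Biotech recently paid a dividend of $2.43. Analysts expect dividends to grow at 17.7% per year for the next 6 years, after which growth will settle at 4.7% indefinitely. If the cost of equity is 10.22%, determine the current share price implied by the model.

Two-stage DDM. Project D₁…D_6 at 0.177, terminal growth 0.047, discount at r = 0.1022.
D_1 = 2.8601
D_2 = 3.3663
D_3 = 3.9622
D_4 = 4.6635
D_5 = 5.4889
D_6 = 6.4605
Terminal value at t=6: TV = D_7/(r−g) = 6.7641/(0.1022−0.047) = 122.5385
P₀ = 2.8601/(1+0.1022)^1 + 3.3663/(1+0.1022)^2 + 3.9622/(1+0.1022)^3 + 4.6635/(1+0.1022)^4 + 5.4889/(1+0.1022)^5 + 6.4605/(1+0.1022)^6 + 122.5385/(1+0.1022)^6 = 86.8081

$86.81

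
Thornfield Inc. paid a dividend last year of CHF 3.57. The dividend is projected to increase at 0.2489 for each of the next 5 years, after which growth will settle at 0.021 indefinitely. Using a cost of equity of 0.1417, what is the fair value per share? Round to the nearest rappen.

Two-stage DDM. Project D₁…D_5 at 0.2489, terminal growth 0.021, discount at r = 0.1417.
D_1 = 4.4586
D_2 = 5.5683
D_3 = 6.9543
D_4 = 8.6852
D_5 = 10.8469
Terminal value at t=5: TV = D_6/(r−g) = 11.0747/(0.1417−0.021) = 91.7540
P₀ = 4.4586/(1+0.1417)^1 + 5.5683/(1+0.1417)^2 + 6.9543/(1+0.1417)^3 + 8.6852/(1+0.1417)^4 + 10.8469/(1+0.1417)^5 + 91.7540/(1+0.1417)^5 = 70.8540

CHF 70.85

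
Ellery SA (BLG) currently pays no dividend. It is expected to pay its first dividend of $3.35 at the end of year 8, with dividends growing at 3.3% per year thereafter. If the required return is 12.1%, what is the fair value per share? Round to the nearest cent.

$17.11

Deferred-dividend DDM. At t=7 the remaining stream is a growing perpetuity with first payment D_8 = 3.35.
V_7 = D_8/(r−g) = 3.35/(0.121−0.033) = 38.0682
P₀ = V_7/(1+r)^7 = 38.0682/(1+0.121)^7 = 17.1129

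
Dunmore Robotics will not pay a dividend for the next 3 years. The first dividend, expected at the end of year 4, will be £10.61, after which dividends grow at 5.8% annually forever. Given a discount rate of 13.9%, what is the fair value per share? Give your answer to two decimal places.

Deferred-dividend DDM. At t=3 the remaining stream is a growing perpetuity with first payment D_4 = 10.61.
V_3 = D_4/(r−g) = 10.61/(0.139−0.058) = 130.9877
P₀ = V_3/(1+r)^3 = 130.9877/(1+0.139)^3 = 88.6460

£88.65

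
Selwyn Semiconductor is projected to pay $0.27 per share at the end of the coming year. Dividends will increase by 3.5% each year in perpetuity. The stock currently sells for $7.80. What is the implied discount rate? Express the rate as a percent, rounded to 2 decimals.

6.96%

Rearranging the constant-growth DDM: r = D₁/P₀ + g.
r = 0.2700 / 7.80 + 0.035 = 0.03462 + 0.035 = 0.06962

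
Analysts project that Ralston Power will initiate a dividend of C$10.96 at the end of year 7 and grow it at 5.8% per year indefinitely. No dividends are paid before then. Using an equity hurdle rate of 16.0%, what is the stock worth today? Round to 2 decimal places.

Deferred-dividend DDM. At t=6 the remaining stream is a growing perpetuity with first payment D_7 = 10.96.
V_6 = D_7/(r−g) = 10.96/(0.16−0.058) = 107.4510
P₀ = V_6/(1+r)^6 = 107.4510/(1+0.16)^6 = 44.1024

C$44.10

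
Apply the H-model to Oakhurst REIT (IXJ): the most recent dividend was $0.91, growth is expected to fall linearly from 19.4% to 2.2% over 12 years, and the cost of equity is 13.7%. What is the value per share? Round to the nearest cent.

H-model: P₀ = D₀[(1+g_L) + H(g_S−g_L)]/(r−g_L), with H = 12/2 = 6.
P₀ = 0.91 × [(1+0.022) + 6×(0.194−0.022)] / (0.137−0.022)
   = 0.91 × 2.0540 / 0.115 = 16.2534

$16.25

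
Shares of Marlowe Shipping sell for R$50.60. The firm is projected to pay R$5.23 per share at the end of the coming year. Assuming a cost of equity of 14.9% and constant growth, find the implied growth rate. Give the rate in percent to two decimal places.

4.56%

From P₀ = D₁/(r − g), the implied growth is g = r − D₁/P₀.
g = 0.149 − 5.23/50.60 = 0.149 − 0.10336 = 0.04564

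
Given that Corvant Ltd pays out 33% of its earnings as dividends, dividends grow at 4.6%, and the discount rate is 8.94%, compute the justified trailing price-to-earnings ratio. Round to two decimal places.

Justified trailing P/E = b(1+g)/(r−g) = 0.33×(1+0.046)/(0.0894−0.046) = 7.9535

7.95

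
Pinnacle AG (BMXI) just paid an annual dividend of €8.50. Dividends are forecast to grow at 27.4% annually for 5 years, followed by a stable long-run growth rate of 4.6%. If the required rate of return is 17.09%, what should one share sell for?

€163.69

Two-stage DDM. Project D₁…D_5 at 0.274, terminal growth 0.046, discount at r = 0.1709.
D_1 = 10.8290
D_2 = 13.7961
D_3 = 17.5763
D_4 = 22.3922
D_5 = 28.5277
Terminal value at t=5: TV = D_6/(r−g) = 29.8399/(0.1709−0.046) = 238.9105
P₀ = 10.8290/(1+0.1709)^1 + 13.7961/(1+0.1709)^2 + 17.5763/(1+0.1709)^3 + 22.3922/(1+0.1709)^4 + 28.5277/(1+0.1709)^5 + 238.9105/(1+0.1709)^5 = 163.6864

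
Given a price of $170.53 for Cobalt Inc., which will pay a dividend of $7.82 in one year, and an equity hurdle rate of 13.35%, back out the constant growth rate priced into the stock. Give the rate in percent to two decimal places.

8.76%

From P₀ = D₁/(r − g), the implied growth is g = r − D₁/P₀.
g = 0.1335 − 7.82/170.53 = 0.1335 − 0.04586 = 0.08764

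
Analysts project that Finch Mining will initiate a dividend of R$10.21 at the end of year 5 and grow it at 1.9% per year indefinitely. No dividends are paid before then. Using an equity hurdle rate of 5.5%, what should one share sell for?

R$228.94

Deferred-dividend DDM. At t=4 the remaining stream is a growing perpetuity with first payment D_5 = 10.21.
V_4 = D_5/(r−g) = 10.21/(0.055−0.019) = 283.6111
P₀ = V_4/(1+r)^4 = 283.6111/(1+0.055)^4 = 228.9356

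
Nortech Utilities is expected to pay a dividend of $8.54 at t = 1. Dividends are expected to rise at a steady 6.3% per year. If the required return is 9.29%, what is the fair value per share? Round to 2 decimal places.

$285.62

Gordon growth model: P₀ = D₁/(r − g), with D₁ = 8.54 given directly.
P₀ = 8.5400 / (0.0929 − 0.063) = 8.5400 / 0.0299 = 285.6187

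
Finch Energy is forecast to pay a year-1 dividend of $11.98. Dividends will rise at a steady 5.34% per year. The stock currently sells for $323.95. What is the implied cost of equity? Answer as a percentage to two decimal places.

9.04%

Rearranging the constant-growth DDM: r = D₁/P₀ + g.
r = 11.9800 / 323.95 + 0.0534 = 0.03698 + 0.0534 = 0.09038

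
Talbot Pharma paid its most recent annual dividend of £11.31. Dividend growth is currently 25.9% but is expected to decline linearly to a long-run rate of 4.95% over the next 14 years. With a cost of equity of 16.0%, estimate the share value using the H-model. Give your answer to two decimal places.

H-model: P₀ = D₀[(1+g_L) + H(g_S−g_L)]/(r−g_L), with H = 14/2 = 7.
P₀ = 11.31 × [(1+0.0495) + 7×(0.259−0.0495)] / (0.16−0.0495)
   = 11.31 × 2.5160 / 0.1105 = 257.5200

£257.52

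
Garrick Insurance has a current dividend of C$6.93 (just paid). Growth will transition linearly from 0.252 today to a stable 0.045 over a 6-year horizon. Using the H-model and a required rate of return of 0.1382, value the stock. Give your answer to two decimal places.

H-model: P₀ = D₀[(1+g_L) + H(g_S−g_L)]/(r−g_L), with H = 6/2 = 3.
P₀ = 6.93 × [(1+0.045) + 3×(0.252−0.045)] / (0.1382−0.045)
   = 6.93 × 1.6660 / 0.0932 = 123.8775

C$123.88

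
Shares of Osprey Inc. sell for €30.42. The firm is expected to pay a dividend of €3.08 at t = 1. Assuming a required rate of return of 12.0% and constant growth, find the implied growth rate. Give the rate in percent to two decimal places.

From P₀ = D₁/(r − g), the implied growth is g = r − D₁/P₀.
g = 0.12 − 3.08/30.42 = 0.12 − 0.10125 = 0.01875

1.88%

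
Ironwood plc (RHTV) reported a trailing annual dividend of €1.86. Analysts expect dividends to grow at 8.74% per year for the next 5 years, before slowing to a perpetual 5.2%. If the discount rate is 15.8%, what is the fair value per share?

€21.21

Two-stage DDM. Project D₁…D_5 at 0.0874, terminal growth 0.052, discount at r = 0.158.
D_1 = 2.0226
D_2 = 2.1993
D_3 = 2.3916
D_4 = 2.6006
D_5 = 2.8279
Terminal value at t=5: TV = D_6/(r−g) = 2.9749/(0.158−0.052) = 28.0653
P₀ = 2.0226/(1+0.158)^1 + 2.1993/(1+0.158)^2 + 2.3916/(1+0.158)^3 + 2.6006/(1+0.158)^4 + 2.8279/(1+0.158)^5 + 28.0653/(1+0.158)^5 = 21.2092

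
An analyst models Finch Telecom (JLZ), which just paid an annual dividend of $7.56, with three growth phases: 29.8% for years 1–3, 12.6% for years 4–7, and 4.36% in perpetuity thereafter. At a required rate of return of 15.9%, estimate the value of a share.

Three-stage DDM. Project D₁…D_7; terminal Gordon value at t=7 with g = 0.0436; discount at r = 0.159.
D_1 = 9.8129
D_2 = 12.7371
D_3 = 16.5328
D_4 = 18.6159
D_5 = 20.9615
D_6 = 23.6027
D_7 = 26.5766
TV_7 = 27.7353/(0.159−0.0436) = 240.3409
P₀ = Σ Dₜ/(1+r)ᵗ + TV_7/(1+r)^7 = 153.6611

$153.66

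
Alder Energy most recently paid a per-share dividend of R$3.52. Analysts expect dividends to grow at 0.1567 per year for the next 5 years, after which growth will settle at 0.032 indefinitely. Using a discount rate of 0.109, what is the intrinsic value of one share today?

R$78.24

Two-stage DDM. Project D₁…D_5 at 0.1567, terminal growth 0.032, discount at r = 0.109.
D_1 = 4.0716
D_2 = 4.7096
D_3 = 5.4476
D_4 = 6.3012
D_5 = 7.2886
Terminal value at t=5: TV = D_6/(r−g) = 7.5219/(0.109−0.032) = 97.6867
P₀ = 4.0716/(1+0.109)^1 + 4.7096/(1+0.109)^2 + 5.4476/(1+0.109)^3 + 6.3012/(1+0.109)^4 + 7.2886/(1+0.109)^5 + 97.6867/(1+0.109)^5 = 78.2397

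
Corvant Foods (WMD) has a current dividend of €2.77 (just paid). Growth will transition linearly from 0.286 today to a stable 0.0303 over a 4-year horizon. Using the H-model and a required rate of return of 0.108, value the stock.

€54.96

H-model: P₀ = D₀[(1+g_L) + H(g_S−g_L)]/(r−g_L), with H = 4/2 = 2.
P₀ = 2.77 × [(1+0.0303) + 2×(0.286−0.0303)] / (0.108−0.0303)
   = 2.77 × 1.5417 / 0.0777 = 54.9615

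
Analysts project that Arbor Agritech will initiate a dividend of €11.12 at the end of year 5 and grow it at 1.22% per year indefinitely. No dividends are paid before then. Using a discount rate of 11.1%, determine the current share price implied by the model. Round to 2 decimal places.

€73.87

Deferred-dividend DDM. At t=4 the remaining stream is a growing perpetuity with first payment D_5 = 11.12.
V_4 = D_5/(r−g) = 11.12/(0.111−0.0122) = 112.5506
P₀ = V_4/(1+r)^4 = 112.5506/(1+0.111)^4 = 73.8740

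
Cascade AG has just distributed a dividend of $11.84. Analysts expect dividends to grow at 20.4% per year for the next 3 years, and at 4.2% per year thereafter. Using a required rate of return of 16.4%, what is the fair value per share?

$149.93

Two-stage DDM. Project D₁…D_3 at 0.204, terminal growth 0.042, discount at r = 0.164.
D_1 = 14.2554
D_2 = 17.1635
D_3 = 20.6648
Terminal value at t=3: TV = D_4/(r−g) = 21.5327/(0.164−0.042) = 176.4977
P₀ = 14.2554/(1+0.164)^1 + 17.1635/(1+0.164)^2 + 20.6648/(1+0.164)^3 + 176.4977/(1+0.164)^3 = 149.9305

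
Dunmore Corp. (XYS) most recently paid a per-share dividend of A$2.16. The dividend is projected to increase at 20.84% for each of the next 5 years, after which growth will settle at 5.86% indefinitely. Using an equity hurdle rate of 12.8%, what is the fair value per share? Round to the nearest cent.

Two-stage DDM. Project D₁…D_5 at 0.2084, terminal growth 0.0586, discount at r = 0.128.
D_1 = 2.6101
D_2 = 3.1541
D_3 = 3.8114
D_4 = 4.6057
D_5 = 5.5655
Terminal value at t=5: TV = D_6/(r−g) = 5.8917/(0.128−0.0586) = 84.8945
P₀ = 2.6101/(1+0.128)^1 + 3.1541/(1+0.128)^2 + 3.8114/(1+0.128)^3 + 4.6057/(1+0.128)^4 + 5.5655/(1+0.128)^5 + 84.8945/(1+0.128)^5 = 59.8282

A$59.83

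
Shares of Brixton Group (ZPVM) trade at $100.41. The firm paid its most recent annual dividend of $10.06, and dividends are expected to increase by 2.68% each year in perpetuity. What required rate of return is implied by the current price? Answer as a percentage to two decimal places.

Rearranging the constant-growth DDM: r = D₁/P₀ + g.
D₁ = 10.06 × (1 + 0.0268) = 10.3296.
r = 10.3296 / 100.41 + 0.0268 = 0.10287 + 0.0268 = 0.12967

12.97%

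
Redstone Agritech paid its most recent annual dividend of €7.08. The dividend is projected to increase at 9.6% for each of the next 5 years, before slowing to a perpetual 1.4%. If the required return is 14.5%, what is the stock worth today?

Two-stage DDM. Project D₁…D_5 at 0.096, terminal growth 0.014, discount at r = 0.145.
D_1 = 7.7597
D_2 = 8.5046
D_3 = 9.3211
D_4 = 10.2159
D_5 = 11.1966
Terminal value at t=5: TV = D_6/(r−g) = 11.3533/(0.145−0.014) = 86.6668
P₀ = 7.7597/(1+0.145)^1 + 8.5046/(1+0.145)^2 + 9.3211/(1+0.145)^3 + 10.2159/(1+0.145)^4 + 11.1966/(1+0.145)^5 + 86.6668/(1+0.145)^5 = 75.1441

€75.14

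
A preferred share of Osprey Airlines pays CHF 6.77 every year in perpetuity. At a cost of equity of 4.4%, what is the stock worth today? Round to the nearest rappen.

Zero-growth DDM (perpetuity): P₀ = D/r = 6.77 / 0.044 = 153.8636

CHF 153.86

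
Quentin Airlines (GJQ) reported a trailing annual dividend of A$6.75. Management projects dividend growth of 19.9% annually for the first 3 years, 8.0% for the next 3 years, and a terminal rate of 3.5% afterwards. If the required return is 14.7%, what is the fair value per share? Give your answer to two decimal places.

Three-stage DDM. Project D₁…D_6; terminal Gordon value at t=6 with g = 0.035; discount at r = 0.147.
D_1 = 8.0933
D_2 = 9.7038
D_3 = 11.6349
D_4 = 12.5657
D_5 = 13.5709
D_6 = 14.6566
TV_6 = 15.1696/(0.147−0.035) = 135.4425
P₀ = Σ Dₜ/(1+r)ᵗ + TV_6/(1+r)^6 = 102.1550

A$102.15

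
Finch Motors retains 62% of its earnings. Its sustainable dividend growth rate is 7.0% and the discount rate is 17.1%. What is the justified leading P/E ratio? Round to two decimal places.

Payout ratio b = 1 − 0.62 = 0.38.
Justified leading P/E = b/(r−g) = 0.38/(0.171−0.07) = 3.7624

3.76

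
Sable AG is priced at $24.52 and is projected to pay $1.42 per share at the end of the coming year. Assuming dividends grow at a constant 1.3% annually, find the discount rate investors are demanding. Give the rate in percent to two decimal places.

7.09%

Rearranging the constant-growth DDM: r = D₁/P₀ + g.
r = 1.4200 / 24.52 + 0.013 = 0.05791 + 0.013 = 0.07091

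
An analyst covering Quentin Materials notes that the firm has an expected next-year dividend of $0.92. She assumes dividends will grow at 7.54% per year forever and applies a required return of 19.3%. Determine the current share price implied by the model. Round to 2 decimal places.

$7.82

Gordon growth model: P₀ = D₁/(r − g), with D₁ = 0.92 given directly.
P₀ = 0.9200 / (0.193 − 0.0754) = 0.9200 / 0.1176 = 7.8231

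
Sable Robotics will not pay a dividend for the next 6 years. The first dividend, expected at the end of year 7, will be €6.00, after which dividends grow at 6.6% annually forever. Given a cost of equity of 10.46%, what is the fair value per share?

€85.57

Deferred-dividend DDM. At t=6 the remaining stream is a growing perpetuity with first payment D_7 = 6.00.
V_6 = D_7/(r−g) = 6.00/(0.1046−0.066) = 155.4404
P₀ = V_6/(1+r)^6 = 155.4404/(1+0.1046)^6 = 85.5724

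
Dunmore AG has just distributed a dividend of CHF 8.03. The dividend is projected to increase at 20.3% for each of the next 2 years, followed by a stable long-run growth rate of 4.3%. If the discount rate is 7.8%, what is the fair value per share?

CHF 316.97

Two-stage DDM. Project D₁…D_2 at 0.203, terminal growth 0.043, discount at r = 0.078.
D_1 = 9.6601
D_2 = 11.6211
Terminal value at t=2: TV = D_3/(r−g) = 12.1208/(0.078−0.043) = 346.3084
P₀ = 9.6601/(1+0.078)^1 + 11.6211/(1+0.078)^2 + 346.3084/(1+0.078)^2 = 316.9677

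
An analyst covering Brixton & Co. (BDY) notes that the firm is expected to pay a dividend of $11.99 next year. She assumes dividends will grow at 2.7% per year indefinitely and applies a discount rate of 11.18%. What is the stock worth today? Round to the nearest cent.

$141.39

Gordon growth model: P₀ = D₁/(r − g), with D₁ = 11.99 given directly.
P₀ = 11.9900 / (0.1118 − 0.027) = 11.9900 / 0.0848 = 141.3915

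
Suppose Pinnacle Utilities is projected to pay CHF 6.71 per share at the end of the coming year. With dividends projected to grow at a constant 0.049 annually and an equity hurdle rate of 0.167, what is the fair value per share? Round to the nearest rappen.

Gordon growth model: P₀ = D₁/(r − g), with D₁ = 6.71 given directly.
P₀ = 6.7100 / (0.167 − 0.049) = 6.7100 / 0.118 = 56.8644

CHF 56.86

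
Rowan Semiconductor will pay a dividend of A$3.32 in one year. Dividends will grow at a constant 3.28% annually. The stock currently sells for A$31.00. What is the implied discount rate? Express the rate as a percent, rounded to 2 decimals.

13.99%

Rearranging the constant-growth DDM: r = D₁/P₀ + g.
r = 3.3200 / 31.00 + 0.0328 = 0.10710 + 0.0328 = 0.13990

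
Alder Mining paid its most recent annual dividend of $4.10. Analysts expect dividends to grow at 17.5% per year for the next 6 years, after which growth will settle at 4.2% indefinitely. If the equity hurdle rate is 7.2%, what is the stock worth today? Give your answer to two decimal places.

Two-stage DDM. Project D₁…D_6 at 0.175, terminal growth 0.042, discount at r = 0.072.
D_1 = 4.8175
D_2 = 5.6606
D_3 = 6.6512
D_4 = 7.8151
D_5 = 9.1828
D_6 = 10.7897
Terminal value at t=6: TV = D_7/(r−g) = 11.2429/(0.072−0.042) = 374.7637
P₀ = 4.8175/(1+0.072)^1 + 5.6606/(1+0.072)^2 + 6.6512/(1+0.072)^3 + 7.8151/(1+0.072)^4 + 9.1828/(1+0.072)^5 + 10.7897/(1+0.072)^6 + 374.7637/(1+0.072)^6 = 281.2708

$281.27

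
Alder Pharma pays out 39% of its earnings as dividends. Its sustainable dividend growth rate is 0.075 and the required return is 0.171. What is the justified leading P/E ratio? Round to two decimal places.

4.06

Justified leading P/E = b/(r−g) = 0.39/(0.171−0.075) = 4.0625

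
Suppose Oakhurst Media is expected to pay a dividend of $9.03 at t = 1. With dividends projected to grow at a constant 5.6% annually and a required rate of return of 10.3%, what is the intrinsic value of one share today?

$192.13

Gordon growth model: P₀ = D₁/(r − g), with D₁ = 9.03 given directly.
P₀ = 9.0300 / (0.103 − 0.056) = 9.0300 / 0.047 = 192.1277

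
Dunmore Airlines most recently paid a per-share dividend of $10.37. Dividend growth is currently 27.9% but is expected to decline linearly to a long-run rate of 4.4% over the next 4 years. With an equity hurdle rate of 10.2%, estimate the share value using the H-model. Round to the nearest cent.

$270.69

H-model: P₀ = D₀[(1+g_L) + H(g_S−g_L)]/(r−g_L), with H = 4/2 = 2.
P₀ = 10.37 × [(1+0.044) + 2×(0.279−0.044)] / (0.102−0.044)
   = 10.37 × 1.5140 / 0.058 = 270.6928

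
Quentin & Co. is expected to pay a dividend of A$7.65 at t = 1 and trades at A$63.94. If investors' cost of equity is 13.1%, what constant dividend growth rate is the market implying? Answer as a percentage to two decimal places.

1.14%

From P₀ = D₁/(r − g), the implied growth is g = r − D₁/P₀.
g = 0.131 − 7.65/63.94 = 0.131 − 0.11964 = 0.01136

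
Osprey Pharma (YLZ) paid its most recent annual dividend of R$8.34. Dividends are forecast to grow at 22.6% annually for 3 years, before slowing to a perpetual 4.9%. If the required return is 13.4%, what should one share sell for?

R$159.37

Two-stage DDM. Project D₁…D_3 at 0.226, terminal growth 0.049, discount at r = 0.134.
D_1 = 10.2248
D_2 = 12.5357
D_3 = 15.3687
Terminal value at t=3: TV = D_4/(r−g) = 16.1218/(0.134−0.049) = 189.6680
P₀ = 10.2248/(1+0.134)^1 + 12.5357/(1+0.134)^2 + 15.3687/(1+0.134)^3 + 189.6680/(1+0.134)^3 = 159.3670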